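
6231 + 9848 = 16079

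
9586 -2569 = 7017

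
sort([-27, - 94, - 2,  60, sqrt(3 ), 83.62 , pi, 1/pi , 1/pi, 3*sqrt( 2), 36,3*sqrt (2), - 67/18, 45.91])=[ - 94, - 27, - 67/18, - 2, 1/pi,1/pi, sqrt(3 ) , pi, 3*sqrt(2) , 3*sqrt(2),36, 45.91, 60, 83.62]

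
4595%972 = 707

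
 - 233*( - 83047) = 19349951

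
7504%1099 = 910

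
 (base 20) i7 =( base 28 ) d3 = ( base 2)101101111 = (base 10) 367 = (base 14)1c3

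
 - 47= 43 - 90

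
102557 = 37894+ 64663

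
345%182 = 163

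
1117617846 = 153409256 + 964208590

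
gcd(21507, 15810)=3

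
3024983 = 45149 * 67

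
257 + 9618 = 9875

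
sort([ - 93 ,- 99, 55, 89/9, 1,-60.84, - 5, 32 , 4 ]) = [ - 99, - 93, - 60.84, - 5, 1,4,  89/9,32,55 ]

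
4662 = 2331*2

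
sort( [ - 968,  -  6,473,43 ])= [ - 968, - 6, 43,473]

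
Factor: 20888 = 2^3*7^1*373^1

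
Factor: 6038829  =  3^2*673^1*997^1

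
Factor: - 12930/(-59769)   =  4310/19923 = 2^1*3^(-1)*5^1 *29^(-1)*229^( - 1)*431^1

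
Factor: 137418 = 2^1*3^1 *37^1*619^1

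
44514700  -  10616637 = 33898063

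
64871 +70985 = 135856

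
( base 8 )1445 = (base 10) 805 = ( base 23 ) 1c0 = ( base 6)3421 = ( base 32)p5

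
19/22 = 19/22 = 0.86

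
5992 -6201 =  - 209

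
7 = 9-2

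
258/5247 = 86/1749 = 0.05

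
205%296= 205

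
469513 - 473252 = -3739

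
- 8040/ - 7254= 1340/1209 = 1.11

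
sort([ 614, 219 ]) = [219,614]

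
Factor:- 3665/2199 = - 3^( - 1 )*5^1 = - 5/3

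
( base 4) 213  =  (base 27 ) 1c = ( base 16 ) 27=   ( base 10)39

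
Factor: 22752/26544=2^1 * 3^1*7^(-1 ) = 6/7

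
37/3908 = 37/3908= 0.01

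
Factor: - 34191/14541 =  - 3^1 * 29^1 * 37^( - 1 ) = - 87/37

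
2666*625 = 1666250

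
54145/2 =27072 + 1/2 = 27072.50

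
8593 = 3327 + 5266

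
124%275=124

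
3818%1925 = 1893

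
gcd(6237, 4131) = 81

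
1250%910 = 340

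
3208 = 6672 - 3464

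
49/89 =49/89 = 0.55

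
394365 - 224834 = 169531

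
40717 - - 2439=43156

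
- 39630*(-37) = 1466310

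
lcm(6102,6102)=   6102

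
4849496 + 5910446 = 10759942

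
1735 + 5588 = 7323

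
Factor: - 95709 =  - 3^1*61^1*523^1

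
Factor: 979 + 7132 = 8111^1 = 8111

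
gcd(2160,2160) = 2160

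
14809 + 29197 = 44006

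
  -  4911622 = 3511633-8423255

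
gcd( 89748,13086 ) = 18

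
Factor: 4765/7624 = 5/8 = 2^(- 3 )*5^1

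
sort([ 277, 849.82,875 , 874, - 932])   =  [ - 932,277, 849.82,874, 875 ]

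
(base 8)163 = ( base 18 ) 67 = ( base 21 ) 5A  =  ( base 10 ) 115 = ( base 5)430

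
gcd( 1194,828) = 6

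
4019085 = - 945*( - 4253 )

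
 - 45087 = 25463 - 70550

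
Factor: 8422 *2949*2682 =66611433996 = 2^2*3^3*149^1*983^1* 4211^1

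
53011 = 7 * 7573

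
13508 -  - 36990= 50498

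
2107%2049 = 58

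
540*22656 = 12234240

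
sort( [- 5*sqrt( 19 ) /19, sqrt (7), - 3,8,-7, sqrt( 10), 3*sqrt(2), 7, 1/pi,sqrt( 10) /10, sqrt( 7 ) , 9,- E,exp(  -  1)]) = [-7,-3,-E,- 5*sqrt( 19)/19, sqrt( 10)/10,1/pi, exp(  -  1),sqrt( 7), sqrt ( 7),sqrt( 10), 3 * sqrt( 2),7,8, 9] 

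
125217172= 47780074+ 77437098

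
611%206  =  199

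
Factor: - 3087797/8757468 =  -2^( - 2)*3^( - 2 ) * 677^1*4561^1*243263^(-1 ) 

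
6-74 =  - 68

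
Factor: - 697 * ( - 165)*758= 87173790   =  2^1*3^1 * 5^1*11^1*17^1*41^1*379^1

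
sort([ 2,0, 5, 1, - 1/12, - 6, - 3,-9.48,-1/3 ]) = [ - 9.48, - 6, - 3,  -  1/3, - 1/12,  0, 1, 2,  5]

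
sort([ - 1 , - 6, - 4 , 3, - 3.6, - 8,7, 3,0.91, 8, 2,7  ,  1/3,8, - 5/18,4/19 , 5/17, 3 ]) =[ - 8,  -  6, - 4, - 3.6,-1,  -  5/18 , 4/19,5/17, 1/3,0.91,2,  3,3,3,7,7,8, 8] 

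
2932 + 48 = 2980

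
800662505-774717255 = 25945250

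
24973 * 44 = 1098812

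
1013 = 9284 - 8271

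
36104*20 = 722080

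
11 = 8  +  3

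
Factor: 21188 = 2^2*5297^1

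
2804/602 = 1402/301 =4.66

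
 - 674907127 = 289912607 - 964819734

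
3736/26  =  143 + 9/13 = 143.69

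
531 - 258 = 273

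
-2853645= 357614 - 3211259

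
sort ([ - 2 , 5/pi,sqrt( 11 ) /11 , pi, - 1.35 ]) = [ - 2,-1.35,sqrt( 11 ) /11, 5/pi, pi]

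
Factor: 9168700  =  2^2*5^2*277^1*331^1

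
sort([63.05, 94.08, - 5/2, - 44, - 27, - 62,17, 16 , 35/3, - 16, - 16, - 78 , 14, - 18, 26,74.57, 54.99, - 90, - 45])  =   [ - 90, - 78, - 62, - 45, - 44 ,  -  27,  -  18,  -  16,- 16, - 5/2, 35/3,14,16, 17,  26,54.99,63.05,74.57,  94.08] 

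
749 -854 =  - 105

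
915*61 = 55815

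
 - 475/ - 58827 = 475/58827 = 0.01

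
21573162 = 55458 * 389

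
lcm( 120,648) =3240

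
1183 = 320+863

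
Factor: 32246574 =2^1*3^1*5374429^1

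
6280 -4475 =1805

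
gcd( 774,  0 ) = 774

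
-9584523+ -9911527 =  - 19496050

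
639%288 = 63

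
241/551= 241/551 = 0.44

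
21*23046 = 483966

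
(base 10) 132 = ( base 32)44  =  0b10000100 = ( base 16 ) 84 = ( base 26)52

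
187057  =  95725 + 91332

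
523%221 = 81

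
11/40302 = 11/40302 = 0.00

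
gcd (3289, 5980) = 299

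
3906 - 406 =3500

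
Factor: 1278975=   3^1*5^2 * 17053^1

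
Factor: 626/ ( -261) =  - 2^1*3^ ( - 2)*29^( - 1 ) * 313^1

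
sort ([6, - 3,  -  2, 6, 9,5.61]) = [  -  3,- 2, 5.61,6, 6,9]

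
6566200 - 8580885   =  -2014685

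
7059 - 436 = 6623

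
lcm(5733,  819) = 5733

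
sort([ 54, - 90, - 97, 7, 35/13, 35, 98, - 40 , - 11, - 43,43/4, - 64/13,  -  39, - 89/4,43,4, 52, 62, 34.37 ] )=[ - 97, - 90, - 43, - 40 , - 39,-89/4, - 11,-64/13,35/13,4,7, 43/4,34.37,35,43,52,54, 62,98]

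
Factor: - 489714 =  - 2^1*3^1*81619^1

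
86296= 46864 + 39432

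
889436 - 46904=842532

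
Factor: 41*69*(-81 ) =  - 229149 = - 3^5*23^1*41^1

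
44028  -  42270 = 1758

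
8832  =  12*736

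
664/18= 332/9 = 36.89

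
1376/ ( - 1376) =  - 1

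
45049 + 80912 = 125961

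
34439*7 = 241073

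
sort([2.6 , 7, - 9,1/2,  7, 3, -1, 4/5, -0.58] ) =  [-9, - 1, - 0.58, 1/2, 4/5,2.6, 3, 7, 7]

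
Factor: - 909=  - 3^2*101^1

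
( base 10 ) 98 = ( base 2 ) 1100010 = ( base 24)42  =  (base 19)53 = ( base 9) 118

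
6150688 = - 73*( - 84256 )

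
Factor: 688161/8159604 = 229387/2719868= 2^( - 2) * 19^1*61^( - 1)*71^(-1)*157^( - 1)*12073^1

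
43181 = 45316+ - 2135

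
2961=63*47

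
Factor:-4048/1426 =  - 2^3*11^1*31^( -1 ) = - 88/31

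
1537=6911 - 5374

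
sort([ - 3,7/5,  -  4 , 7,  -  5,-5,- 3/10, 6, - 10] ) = [ - 10,  -  5, - 5, - 4,  -  3, - 3/10,7/5,6,7] 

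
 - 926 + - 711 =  - 1637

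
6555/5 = 1311 = 1311.00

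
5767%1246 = 783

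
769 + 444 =1213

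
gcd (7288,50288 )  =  8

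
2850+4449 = 7299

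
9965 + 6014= 15979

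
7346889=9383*783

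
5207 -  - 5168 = 10375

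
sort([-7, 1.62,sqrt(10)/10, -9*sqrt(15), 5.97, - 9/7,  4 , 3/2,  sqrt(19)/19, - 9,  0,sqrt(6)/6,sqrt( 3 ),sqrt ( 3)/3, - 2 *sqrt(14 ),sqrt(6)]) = [ - 9*sqrt(15 ),  -  9,-2*sqrt(14),-7,  -  9/7,0,sqrt( 19) /19,  sqrt( 10)/10, sqrt( 6) /6,sqrt(3 ) /3,3/2,1.62,  sqrt ( 3),sqrt(6 ), 4,5.97]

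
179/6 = 179/6 = 29.83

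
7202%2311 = 269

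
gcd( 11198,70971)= 1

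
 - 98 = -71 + -27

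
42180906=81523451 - 39342545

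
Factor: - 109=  - 109^1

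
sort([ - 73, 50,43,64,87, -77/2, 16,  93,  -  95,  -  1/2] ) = [  -  95, - 73, - 77/2, - 1/2,  16, 43, 50,64, 87, 93 ]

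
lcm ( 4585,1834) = 9170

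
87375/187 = 87375/187 = 467.25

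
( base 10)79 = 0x4f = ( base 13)61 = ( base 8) 117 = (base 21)3G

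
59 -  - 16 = 75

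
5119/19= 269 + 8/19 = 269.42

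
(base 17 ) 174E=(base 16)1b6a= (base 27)9GP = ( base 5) 211033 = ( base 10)7018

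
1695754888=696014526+999740362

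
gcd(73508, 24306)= 2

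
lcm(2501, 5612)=230092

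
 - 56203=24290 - 80493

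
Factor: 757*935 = 5^1*11^1*17^1*757^1 = 707795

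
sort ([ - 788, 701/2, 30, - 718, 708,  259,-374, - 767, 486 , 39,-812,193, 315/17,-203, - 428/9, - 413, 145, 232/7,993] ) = [ - 812, - 788,  -  767,  -  718,  -  413, - 374,  -  203, - 428/9, 315/17, 30,232/7,39, 145,  193, 259, 701/2, 486, 708, 993] 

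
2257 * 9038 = 20398766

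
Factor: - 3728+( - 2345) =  - 6073 = - 6073^1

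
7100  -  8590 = -1490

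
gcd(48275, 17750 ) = 25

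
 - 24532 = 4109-28641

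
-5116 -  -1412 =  - 3704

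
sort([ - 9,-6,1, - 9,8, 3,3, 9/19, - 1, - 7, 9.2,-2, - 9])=[ - 9,-9, - 9, - 7, - 6, - 2, - 1, 9/19, 1, 3, 3,8, 9.2] 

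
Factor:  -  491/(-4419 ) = 1/9 = 3^(-2 ) 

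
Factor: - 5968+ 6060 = 2^2*23^1 = 92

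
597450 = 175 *3414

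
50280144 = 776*64794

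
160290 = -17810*( - 9)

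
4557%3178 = 1379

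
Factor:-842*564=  - 2^3*3^1*47^1  *421^1 = - 474888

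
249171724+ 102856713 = 352028437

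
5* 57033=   285165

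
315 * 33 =10395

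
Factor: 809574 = 2^1*3^1*17^1 *7937^1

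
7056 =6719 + 337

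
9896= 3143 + 6753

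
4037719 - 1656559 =2381160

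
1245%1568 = 1245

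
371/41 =371/41 = 9.05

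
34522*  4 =138088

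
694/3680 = 347/1840 =0.19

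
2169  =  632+1537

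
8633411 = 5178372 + 3455039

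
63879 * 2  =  127758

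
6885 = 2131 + 4754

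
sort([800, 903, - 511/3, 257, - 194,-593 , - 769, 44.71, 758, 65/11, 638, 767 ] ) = [ -769, - 593,  -  194, - 511/3, 65/11,44.71, 257, 638, 758,  767  ,  800, 903] 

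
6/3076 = 3/1538 = 0.00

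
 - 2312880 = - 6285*368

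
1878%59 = 49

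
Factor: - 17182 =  - 2^1*11^2*71^1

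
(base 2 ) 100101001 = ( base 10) 297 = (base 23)cl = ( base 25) BM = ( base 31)9i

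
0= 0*89906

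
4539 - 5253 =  - 714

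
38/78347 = 38/78347 = 0.00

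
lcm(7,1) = 7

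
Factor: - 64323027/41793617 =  - 3^2* 2371^(  -  1 )*17627^(  -  1)*7147003^1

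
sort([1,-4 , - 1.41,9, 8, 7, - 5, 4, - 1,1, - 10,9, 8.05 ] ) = [ - 10, - 5, - 4 , - 1.41, - 1,1,1, 4, 7, 8, 8.05, 9, 9]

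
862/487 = 1 + 375/487 = 1.77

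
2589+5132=7721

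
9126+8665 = 17791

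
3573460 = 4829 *740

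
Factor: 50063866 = 2^1*1303^1 * 19211^1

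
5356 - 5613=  - 257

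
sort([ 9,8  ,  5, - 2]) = [ - 2, 5  ,  8,9 ] 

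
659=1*659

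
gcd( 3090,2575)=515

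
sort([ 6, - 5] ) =[ - 5, 6 ] 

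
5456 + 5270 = 10726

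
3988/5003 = 3988/5003 = 0.80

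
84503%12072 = 12071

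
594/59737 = 594/59737 = 0.01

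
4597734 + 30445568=35043302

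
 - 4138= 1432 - 5570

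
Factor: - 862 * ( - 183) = 157746 = 2^1*3^1 * 61^1 * 431^1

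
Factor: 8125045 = 5^1*107^1*15187^1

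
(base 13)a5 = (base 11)113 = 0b10000111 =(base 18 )79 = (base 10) 135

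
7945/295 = 1589/59 = 26.93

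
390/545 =78/109 = 0.72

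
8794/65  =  8794/65 = 135.29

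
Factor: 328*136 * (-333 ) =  - 14854464 = - 2^6*3^2 * 17^1*37^1*41^1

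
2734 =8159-5425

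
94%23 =2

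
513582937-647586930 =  - 134003993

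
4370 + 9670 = 14040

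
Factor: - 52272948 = -2^2 * 3^1 * 7^1 * 13^1 * 47869^1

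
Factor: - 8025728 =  - 2^7 * 62701^1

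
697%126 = 67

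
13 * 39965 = 519545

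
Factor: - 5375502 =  - 2^1*3^2*11^1*17^1*1597^1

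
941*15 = 14115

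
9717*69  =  670473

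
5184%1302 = 1278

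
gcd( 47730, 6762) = 6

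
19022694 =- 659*( - 28866 ) 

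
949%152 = 37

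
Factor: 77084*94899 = 7315194516= 2^2 * 3^1*7^2*2753^1*4519^1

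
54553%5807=2290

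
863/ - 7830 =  - 1 + 6967/7830 = - 0.11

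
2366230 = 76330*31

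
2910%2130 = 780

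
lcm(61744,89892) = 6112656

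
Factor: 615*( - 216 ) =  - 132840 = - 2^3*3^4 *5^1*41^1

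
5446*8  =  43568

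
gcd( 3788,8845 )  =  1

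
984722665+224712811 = 1209435476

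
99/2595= 33/865=0.04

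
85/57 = 1 + 28/57 = 1.49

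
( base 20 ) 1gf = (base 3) 1000020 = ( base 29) pa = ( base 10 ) 735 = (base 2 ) 1011011111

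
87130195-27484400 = 59645795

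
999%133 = 68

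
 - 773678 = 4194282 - 4967960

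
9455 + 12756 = 22211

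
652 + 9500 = 10152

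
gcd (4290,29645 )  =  55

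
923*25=23075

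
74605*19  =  1417495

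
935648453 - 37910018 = 897738435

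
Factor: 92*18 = 1656  =  2^3*3^2*23^1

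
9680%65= 60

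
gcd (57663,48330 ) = 9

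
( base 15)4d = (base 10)73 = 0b1001001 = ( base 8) 111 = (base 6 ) 201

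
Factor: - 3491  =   - 3491^1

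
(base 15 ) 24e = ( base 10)524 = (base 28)IK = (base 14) 296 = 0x20C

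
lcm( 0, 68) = 0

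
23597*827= 19514719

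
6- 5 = 1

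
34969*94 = 3287086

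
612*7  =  4284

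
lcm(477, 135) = 7155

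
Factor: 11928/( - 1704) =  - 7  =  - 7^1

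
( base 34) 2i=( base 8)126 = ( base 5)321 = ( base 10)86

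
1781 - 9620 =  - 7839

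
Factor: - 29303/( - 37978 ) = 2^( - 1)*17^ ( - 1 )*1117^(- 1 )*29303^1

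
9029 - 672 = 8357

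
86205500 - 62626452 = 23579048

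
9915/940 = 10 + 103/188 = 10.55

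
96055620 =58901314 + 37154306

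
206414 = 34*6071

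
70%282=70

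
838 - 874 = -36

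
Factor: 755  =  5^1*151^1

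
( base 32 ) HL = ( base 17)1G4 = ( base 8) 1065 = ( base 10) 565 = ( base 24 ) nd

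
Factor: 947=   947^1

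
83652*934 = 78130968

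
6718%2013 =679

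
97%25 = 22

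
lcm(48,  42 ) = 336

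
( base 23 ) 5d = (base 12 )A8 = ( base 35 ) 3n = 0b10000000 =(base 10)128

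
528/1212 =44/101 = 0.44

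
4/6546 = 2/3273 = 0.00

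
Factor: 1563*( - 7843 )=-12258609 = - 3^1*11^1*23^1 * 31^1*521^1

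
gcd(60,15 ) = 15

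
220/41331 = 220/41331 = 0.01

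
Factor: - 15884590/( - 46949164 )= 2^(-1 ) * 5^1*23^ (-1) * 47^1*97^(-1 )*5261^( - 1 )*33797^1= 7942295/23474582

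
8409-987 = 7422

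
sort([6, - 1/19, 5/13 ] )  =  [  -  1/19,5/13,6]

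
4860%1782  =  1296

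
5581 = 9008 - 3427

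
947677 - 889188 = 58489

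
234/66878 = 117/33439= 0.00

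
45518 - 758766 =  - 713248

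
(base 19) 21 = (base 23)1g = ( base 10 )39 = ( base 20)1j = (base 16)27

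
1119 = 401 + 718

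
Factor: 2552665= 5^1*83^1*6151^1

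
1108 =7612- 6504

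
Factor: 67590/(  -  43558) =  - 45/29 = - 3^2 * 5^1*29^( - 1)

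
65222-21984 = 43238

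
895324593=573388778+321935815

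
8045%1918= 373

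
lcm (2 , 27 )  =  54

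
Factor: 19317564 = 2^2 * 3^2 *7^2* 47^1*233^1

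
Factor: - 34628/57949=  - 2^2 *11^1 * 167^(  -  1)*347^( -1)*787^1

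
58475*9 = 526275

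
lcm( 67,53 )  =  3551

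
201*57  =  11457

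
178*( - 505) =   -  89890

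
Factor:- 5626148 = -2^2*11^1*127867^1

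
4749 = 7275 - 2526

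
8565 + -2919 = 5646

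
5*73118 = 365590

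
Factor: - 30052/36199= - 2^2 * 11^1 * 53^( - 1 )=-44/53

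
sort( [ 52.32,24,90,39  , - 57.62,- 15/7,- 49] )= [- 57.62, - 49, - 15/7, 24,  39,52.32,90]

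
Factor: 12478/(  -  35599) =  - 2^1*17^1*97^( - 1 )= - 34/97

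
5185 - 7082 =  - 1897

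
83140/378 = 219  +  179/189 = 219.95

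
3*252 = 756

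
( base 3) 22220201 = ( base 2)1100101100011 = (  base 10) 6499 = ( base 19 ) i01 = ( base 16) 1963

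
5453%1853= 1747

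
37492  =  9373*4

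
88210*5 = 441050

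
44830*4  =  179320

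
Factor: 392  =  2^3*7^2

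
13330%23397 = 13330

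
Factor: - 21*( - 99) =3^3 *7^1*11^1 = 2079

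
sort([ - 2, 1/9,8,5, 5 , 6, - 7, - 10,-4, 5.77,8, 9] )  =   [ - 10,- 7, - 4, - 2, 1/9,5, 5,5.77,6,  8, 8, 9 ] 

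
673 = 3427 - 2754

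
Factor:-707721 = -3^1 * 7^1 * 67^1 * 503^1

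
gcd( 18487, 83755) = 7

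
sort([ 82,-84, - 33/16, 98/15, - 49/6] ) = [ - 84,- 49/6, -33/16,98/15, 82]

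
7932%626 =420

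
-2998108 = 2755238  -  5753346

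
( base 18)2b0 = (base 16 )34E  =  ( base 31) R9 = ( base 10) 846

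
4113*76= 312588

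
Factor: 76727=7^1 *97^1*113^1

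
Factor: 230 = 2^1 * 5^1*23^1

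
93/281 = 93/281 = 0.33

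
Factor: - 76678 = - 2^1 *7^1*5477^1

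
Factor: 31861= 151^1*211^1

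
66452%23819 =18814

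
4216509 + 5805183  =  10021692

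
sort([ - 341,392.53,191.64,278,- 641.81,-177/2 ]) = [  -  641.81,-341, - 177/2,191.64,  278,392.53 ] 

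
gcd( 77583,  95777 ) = 11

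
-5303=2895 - 8198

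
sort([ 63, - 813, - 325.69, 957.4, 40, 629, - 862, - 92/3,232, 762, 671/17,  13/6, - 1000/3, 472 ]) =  [ - 862, - 813,-1000/3,-325.69, - 92/3, 13/6,671/17,40, 63,232, 472,629 , 762, 957.4 ] 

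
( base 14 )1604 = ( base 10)3924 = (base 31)42I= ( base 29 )4j9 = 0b111101010100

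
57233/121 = 473 = 473.00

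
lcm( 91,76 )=6916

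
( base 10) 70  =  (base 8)106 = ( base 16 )46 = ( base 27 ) 2g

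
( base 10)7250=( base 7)30065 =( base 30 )81k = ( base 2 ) 1110001010010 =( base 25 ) bf0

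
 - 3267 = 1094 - 4361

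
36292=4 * 9073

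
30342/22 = 15171/11 = 1379.18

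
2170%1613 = 557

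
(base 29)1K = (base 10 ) 49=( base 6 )121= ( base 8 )61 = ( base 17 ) 2F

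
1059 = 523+536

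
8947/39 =229  +  16/39= 229.41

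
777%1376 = 777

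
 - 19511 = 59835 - 79346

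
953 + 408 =1361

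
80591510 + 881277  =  81472787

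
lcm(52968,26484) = 52968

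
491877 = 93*5289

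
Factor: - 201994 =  - 2^1 *13^1*  17^1 * 457^1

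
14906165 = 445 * 33497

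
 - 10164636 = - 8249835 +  - 1914801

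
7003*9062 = 63461186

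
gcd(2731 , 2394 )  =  1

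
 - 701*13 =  - 9113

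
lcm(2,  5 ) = 10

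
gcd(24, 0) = 24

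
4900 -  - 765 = 5665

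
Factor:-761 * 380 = - 289180  =  -2^2 * 5^1*19^1 * 761^1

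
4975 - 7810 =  - 2835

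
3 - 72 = - 69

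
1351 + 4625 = 5976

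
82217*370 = 30420290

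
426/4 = 213/2 = 106.50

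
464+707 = 1171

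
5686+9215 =14901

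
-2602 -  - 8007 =5405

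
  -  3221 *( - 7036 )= 22662956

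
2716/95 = 28 + 56/95=28.59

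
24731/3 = 24731/3 = 8243.67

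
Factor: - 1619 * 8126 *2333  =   - 30692934002 = -2^1*17^1*239^1* 1619^1 * 2333^1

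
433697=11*39427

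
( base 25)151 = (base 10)751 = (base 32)NF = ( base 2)1011101111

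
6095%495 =155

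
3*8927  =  26781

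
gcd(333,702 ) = 9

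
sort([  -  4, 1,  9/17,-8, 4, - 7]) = [ -8, - 7, - 4, 9/17,1,4 ] 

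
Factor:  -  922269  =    -  3^1*307423^1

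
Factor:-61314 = - 2^1*3^1*11^1*929^1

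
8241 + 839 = 9080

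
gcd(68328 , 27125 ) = 1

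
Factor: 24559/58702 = 2^( - 1 ) *7^ ( - 2)*41^1 = 41/98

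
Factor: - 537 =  - 3^1*179^1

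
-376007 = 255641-631648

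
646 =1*646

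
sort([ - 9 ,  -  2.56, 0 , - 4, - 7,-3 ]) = [ - 9, - 7, - 4, - 3 , - 2.56, 0]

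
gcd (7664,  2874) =958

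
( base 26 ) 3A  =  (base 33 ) 2m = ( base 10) 88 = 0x58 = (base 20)48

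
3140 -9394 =  -  6254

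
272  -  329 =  -57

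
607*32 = 19424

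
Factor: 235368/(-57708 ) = -2^1*229^( - 1)*467^1=-934/229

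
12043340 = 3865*3116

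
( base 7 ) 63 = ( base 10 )45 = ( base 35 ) 1A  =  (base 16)2d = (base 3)1200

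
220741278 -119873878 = 100867400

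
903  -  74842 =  - 73939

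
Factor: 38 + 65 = 103 = 103^1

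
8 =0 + 8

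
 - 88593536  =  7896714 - 96490250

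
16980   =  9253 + 7727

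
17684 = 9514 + 8170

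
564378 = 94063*6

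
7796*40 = 311840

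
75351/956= 78+ 783/956 = 78.82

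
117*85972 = 10058724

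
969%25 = 19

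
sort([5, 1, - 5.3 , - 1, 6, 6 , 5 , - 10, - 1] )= [ - 10, - 5.3, - 1, - 1,1, 5, 5, 6, 6 ]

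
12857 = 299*43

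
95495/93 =95495/93  =  1026.83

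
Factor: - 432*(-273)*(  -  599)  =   - 2^4*3^4*7^1 *13^1*599^1 = - 70643664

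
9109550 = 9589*950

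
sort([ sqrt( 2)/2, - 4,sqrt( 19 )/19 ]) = [ - 4,  sqrt(19)/19,sqrt(2) /2]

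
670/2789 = 670/2789 = 0.24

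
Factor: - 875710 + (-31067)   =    -  906777 = -3^2*53^1*1901^1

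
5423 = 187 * 29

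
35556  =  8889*4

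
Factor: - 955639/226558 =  - 2^( - 1 )*911^1*1049^1*113279^ ( - 1 ) 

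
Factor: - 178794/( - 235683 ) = 2^1 * 11^1*29^( - 1) = 22/29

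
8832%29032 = 8832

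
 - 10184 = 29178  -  39362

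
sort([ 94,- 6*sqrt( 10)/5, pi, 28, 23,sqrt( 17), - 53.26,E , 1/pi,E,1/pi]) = [-53.26, - 6* sqrt( 10 )/5, 1/pi , 1/pi,E,E, pi,sqrt(17),23,28,94]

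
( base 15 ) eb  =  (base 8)335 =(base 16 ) DD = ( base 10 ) 221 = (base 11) 191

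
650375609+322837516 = 973213125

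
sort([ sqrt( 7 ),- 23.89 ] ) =[ - 23.89, sqrt( 7)]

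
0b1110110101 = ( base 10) 949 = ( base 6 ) 4221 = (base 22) 1L3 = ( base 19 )2bi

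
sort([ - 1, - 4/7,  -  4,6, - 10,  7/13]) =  [ - 10, - 4, - 1, - 4/7, 7/13,6] 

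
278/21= 278/21 = 13.24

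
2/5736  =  1/2868 = 0.00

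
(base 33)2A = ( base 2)1001100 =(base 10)76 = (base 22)3a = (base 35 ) 26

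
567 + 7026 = 7593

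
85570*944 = 80778080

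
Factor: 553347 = 3^2*61483^1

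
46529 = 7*6647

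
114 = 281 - 167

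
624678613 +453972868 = 1078651481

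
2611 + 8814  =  11425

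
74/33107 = 74/33107 = 0.00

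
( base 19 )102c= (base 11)5211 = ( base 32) 6NT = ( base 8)15375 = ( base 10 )6909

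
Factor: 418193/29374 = 2^( - 1)*19^ ( - 1 )* 541^1= 541/38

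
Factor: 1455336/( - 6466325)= - 2^3*3^2*5^(  -  2 )*17^1*29^1*41^1* 71^( - 1 )*3643^( - 1) 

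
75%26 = 23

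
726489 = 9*80721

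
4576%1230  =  886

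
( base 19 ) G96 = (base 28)7GH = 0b1011101000001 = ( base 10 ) 5953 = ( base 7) 23233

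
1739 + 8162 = 9901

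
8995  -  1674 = 7321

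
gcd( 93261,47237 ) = 1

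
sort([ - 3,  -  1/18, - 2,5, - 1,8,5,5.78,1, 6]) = [ - 3,- 2 , - 1 , - 1/18,1,5,5,5.78,6 , 8]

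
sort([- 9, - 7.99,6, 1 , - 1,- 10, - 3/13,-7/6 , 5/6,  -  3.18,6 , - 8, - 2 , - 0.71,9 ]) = [ - 10,-9, - 8,  -  7.99, -3.18, - 2, - 7/6,  -  1, - 0.71,  -  3/13,5/6,  1, 6,6,9 ]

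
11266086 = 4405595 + 6860491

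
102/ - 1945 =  - 102/1945 = -  0.05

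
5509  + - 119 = 5390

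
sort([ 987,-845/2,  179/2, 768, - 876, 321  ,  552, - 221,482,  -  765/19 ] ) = [-876, -845/2,-221, - 765/19,179/2, 321,482,552, 768 , 987] 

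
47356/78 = 23678/39 = 607.13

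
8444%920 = 164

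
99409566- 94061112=5348454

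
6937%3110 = 717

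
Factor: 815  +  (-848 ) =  - 3^1*11^1 = - 33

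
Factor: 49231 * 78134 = 3846614954=2^1*7^2*13^1 * 541^1*5581^1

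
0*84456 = 0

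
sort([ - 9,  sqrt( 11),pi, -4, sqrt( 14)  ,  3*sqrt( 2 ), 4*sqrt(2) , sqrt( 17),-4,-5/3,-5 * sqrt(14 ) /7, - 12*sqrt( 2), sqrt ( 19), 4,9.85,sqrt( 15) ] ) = [-12*sqrt ( 2) , - 9, - 4,-4,-5*sqrt(14 ) /7,-5/3, pi,sqrt( 11), sqrt( 14),sqrt ( 15),  4,  sqrt(17), 3*sqrt( 2),sqrt(19), 4*sqrt (2 ),  9.85]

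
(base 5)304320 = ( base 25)fna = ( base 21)11c6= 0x26e8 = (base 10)9960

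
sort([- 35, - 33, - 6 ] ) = [-35, - 33 , - 6] 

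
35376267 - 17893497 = 17482770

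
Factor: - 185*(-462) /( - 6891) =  - 28490/2297 = - 2^1*5^1*7^1 * 11^1* 37^1*2297^(-1) 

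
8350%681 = 178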